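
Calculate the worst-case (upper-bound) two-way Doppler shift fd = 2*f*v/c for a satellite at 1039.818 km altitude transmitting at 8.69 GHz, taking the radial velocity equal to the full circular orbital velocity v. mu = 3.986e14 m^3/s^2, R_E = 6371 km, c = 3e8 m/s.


r = 7.410818e+06 m
v = sqrt(mu/r) = 7333.9100 m/s (worst-case radial velocity)
f = 8.69 GHz = 8.69e+09 Hz
fd = 2*f*v/c = 2*8.69e+09*7333.9100/3.0e+08
fd = 424877.8500 Hz

424877.8500 Hz


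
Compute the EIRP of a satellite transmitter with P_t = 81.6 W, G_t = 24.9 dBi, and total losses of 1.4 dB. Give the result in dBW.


Pt = 81.6 W = 19.1169 dBW
EIRP = Pt_dBW + Gt - losses = 19.1169 + 24.9 - 1.4 = 42.6169 dBW

42.6169 dBW


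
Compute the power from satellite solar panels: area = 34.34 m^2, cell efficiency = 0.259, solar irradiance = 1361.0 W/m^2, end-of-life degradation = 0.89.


P = area * eta * S * degradation
P = 34.34 * 0.259 * 1361.0 * 0.89
P = 10773.2859 W

10773.2859 W


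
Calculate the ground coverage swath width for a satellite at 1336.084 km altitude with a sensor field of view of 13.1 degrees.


FOV = 13.1 deg = 0.2286381 rad
swath = 2 * alt * tan(FOV/2) = 2 * 1336.084 * tan(0.1143191)
swath = 2 * 1336.084 * 0.1148197
swath = 306.8175 km

306.8175 km


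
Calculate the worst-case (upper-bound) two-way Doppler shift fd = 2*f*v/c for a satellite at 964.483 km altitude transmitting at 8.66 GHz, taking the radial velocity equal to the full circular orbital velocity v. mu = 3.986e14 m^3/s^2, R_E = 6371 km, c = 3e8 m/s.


r = 7.335483e+06 m
v = sqrt(mu/r) = 7371.4732 m/s (worst-case radial velocity)
f = 8.66 GHz = 8.66e+09 Hz
fd = 2*f*v/c = 2*8.66e+09*7371.4732/3.0e+08
fd = 425579.7182 Hz

425579.7182 Hz


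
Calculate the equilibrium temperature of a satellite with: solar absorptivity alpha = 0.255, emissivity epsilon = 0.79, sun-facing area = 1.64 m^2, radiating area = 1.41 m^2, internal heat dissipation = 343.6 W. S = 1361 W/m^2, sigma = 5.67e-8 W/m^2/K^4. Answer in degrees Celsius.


Numerator = alpha*S*A_sun + Q_int = 0.255*1361*1.64 + 343.6 = 912.7702 W
Denominator = eps*sigma*A_rad = 0.79*5.67e-8*1.41 = 6.315813e-08 W/K^4
T^4 = 1.4452141e+10 K^4
T = 346.7233 K = 73.5733 C

73.5733 degrees Celsius


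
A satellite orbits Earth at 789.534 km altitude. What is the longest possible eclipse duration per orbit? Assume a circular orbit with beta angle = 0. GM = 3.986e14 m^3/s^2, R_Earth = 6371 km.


r = 7160.5340 km
T = 100.5028 min
Eclipse fraction = arcsin(R_E/r)/pi = arcsin(6371.0000/7160.5340)/pi
= arcsin(0.8897381)/pi = 0.3491131
Eclipse duration = 0.3491131 * 100.5028 = 35.0868 min

35.0868 minutes


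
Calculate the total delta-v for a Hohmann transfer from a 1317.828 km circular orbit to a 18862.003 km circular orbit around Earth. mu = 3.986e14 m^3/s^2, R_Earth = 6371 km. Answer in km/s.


r1 = 7688.8280 km = 7.688828e+06 m
r2 = 25233.0030 km = 2.5233003e+07 m
dv1 = sqrt(mu/r1)*(sqrt(2*r2/(r1+r2)) - 1) = 1714.3800 m/s
dv2 = sqrt(mu/r2)*(1 - sqrt(2*r1/(r1+r2))) = 1258.1558 m/s
total dv = |dv1| + |dv2| = 1714.3800 + 1258.1558 = 2972.5358 m/s = 2.9725 km/s

2.9725 km/s


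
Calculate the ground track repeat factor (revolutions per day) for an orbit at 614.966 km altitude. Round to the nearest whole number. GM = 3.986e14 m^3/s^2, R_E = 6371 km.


r = 6.985966e+06 m
T = 2*pi*sqrt(r^3/mu) = 5811.0006 s = 96.8500 min
revs/day = 1440 / 96.8500 = 14.8684
Rounded: 15 revolutions per day

15 revolutions per day


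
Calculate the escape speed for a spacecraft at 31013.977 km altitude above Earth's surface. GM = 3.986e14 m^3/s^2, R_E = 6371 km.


r = 6371.0 + 31013.977 = 37384.9770 km = 3.7384977e+07 m
v_esc = sqrt(2*mu/r) = sqrt(2*3.986e14 / 3.7384977e+07)
v_esc = 4617.7996 m/s = 4.6178 km/s

4.6178 km/s


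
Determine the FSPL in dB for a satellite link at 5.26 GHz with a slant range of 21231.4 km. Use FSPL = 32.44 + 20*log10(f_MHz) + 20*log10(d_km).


f = 5.26 GHz = 5260.0000 MHz
d = 21231.4 km
FSPL = 32.44 + 20*log10(5260.0000) + 20*log10(21231.4)
FSPL = 32.44 + 74.4197 + 86.5396
FSPL = 193.3993 dB

193.3993 dB


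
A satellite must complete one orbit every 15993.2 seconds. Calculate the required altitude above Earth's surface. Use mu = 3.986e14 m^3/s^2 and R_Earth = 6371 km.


T = 15993.2 s
r = (mu*T^2/(4*pi^2))^(1/3) = (3.986e14 * 15993.2^2 / (4*pi^2))^(1/3)
r = 1.3719852e+07 m = 13719.8522 km
alt = r - R_E = 13719.8522 - 6371 = 7348.8522 km

7348.8522 km


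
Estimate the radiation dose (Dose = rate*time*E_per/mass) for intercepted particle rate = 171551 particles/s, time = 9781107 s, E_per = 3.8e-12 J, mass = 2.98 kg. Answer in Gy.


Total energy deposited = rate * time * E_per
  = 171551 * 9781107 * 3.8e-12 = 6.3762 J
Dose = E_total / mass = 6.3762 / 2.98
Dose = 2.1397 Gy

2.1397 Gy


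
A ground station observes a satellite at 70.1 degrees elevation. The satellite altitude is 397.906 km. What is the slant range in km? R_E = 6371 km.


h = 397.906 km, el = 70.1 deg
d = -R_E*sin(el) + sqrt((R_E*sin(el))^2 + 2*R_E*h + h^2)
d = -6371.0000*sin(1.2235) + sqrt((6371.0000*0.9402881)^2 + 2*6371.0000*397.906 + 397.906^2)
d = 421.5569 km

421.5569 km


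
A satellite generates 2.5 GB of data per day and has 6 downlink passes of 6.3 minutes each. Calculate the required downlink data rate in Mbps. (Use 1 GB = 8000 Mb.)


total contact time = 6 * 6.3 * 60 = 2268.0000 s
data = 2.5 GB = 20000.0000 Mb
rate = 20000.0000 / 2268.0000 = 8.8183 Mbps

8.8183 Mbps


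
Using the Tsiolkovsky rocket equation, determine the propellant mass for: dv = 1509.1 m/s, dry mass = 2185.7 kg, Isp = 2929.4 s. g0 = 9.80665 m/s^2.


ve = Isp * g0 = 2929.4 * 9.80665 = 28727.600510 m/s
mass ratio = exp(dv/ve) = exp(1509.1/28727.600510) = 1.05393562
m_prop = m_dry * (mr - 1) = 2185.7 * (1.05393562 - 1)
m_prop = 117.8871 kg

117.8871 kg


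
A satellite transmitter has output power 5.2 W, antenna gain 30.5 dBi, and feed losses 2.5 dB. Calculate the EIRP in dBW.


Pt = 5.2 W = 7.1600 dBW
EIRP = Pt_dBW + Gt - losses = 7.1600 + 30.5 - 2.5 = 35.1600 dBW

35.1600 dBW


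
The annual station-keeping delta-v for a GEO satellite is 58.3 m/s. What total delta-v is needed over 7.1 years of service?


dV = rate * years = 58.3 * 7.1
dV = 413.9300 m/s

413.9300 m/s


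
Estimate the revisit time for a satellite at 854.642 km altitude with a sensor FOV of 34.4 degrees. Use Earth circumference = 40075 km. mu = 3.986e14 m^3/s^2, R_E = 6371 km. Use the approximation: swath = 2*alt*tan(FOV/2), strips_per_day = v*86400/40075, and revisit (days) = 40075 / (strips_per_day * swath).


swath = 2*854.642*tan(0.3001966) = 529.1118 km
v = sqrt(mu/r) = 7427.2908 m/s = 7.4273 km/s
strips/day = v*86400/40075 = 7.4273*86400/40075 = 16.0129
coverage/day = strips * swath = 16.0129 * 529.1118 = 8472.6267 km
revisit = 40075 / 8472.6267 = 4.7299 days

4.7299 days


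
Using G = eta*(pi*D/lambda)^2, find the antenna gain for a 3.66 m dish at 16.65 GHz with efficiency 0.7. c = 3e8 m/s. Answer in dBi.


lambda = c/f = 3e8 / 1.665e+10 = 0.01801802 m
G = eta*(pi*D/lambda)^2 = 0.7*(pi*3.66/0.01801802)^2
G = 285066.3286 (linear)
G = 10*log10(285066.3286) = 54.5495 dBi

54.5495 dBi


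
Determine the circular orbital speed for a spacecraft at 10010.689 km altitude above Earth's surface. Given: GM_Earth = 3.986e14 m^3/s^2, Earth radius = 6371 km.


r = R_E + alt = 6371.0 + 10010.689 = 16381.6890 km = 1.6381689e+07 m
v = sqrt(mu/r) = sqrt(3.986e14 / 1.6381689e+07) = 4932.7523 m/s = 4.9328 km/s

4.9328 km/s


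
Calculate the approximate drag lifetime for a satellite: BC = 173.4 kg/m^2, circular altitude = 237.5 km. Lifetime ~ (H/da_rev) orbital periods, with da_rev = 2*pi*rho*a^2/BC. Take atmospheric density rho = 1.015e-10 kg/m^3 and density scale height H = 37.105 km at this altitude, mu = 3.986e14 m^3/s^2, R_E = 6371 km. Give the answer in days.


a = R_E + alt = 6608.5000 km = 6.6085e+06 m
da_rev = 2*pi*rho*a^2/BC = 2*pi*1.015e-10*(6.6085e+06)^2/173.4 = 160.621104 m per revolution
N = H/da_rev = 37105.0000 m / 160.621104 m = 231.0095 revolutions
P = 2*pi*sqrt(a^3/mu) = 5346.4507 s
lifetime = N*P = 231.0095 * 5346.4507 = 1.2350809e+06 s = 14.2949 days

14.2949 days


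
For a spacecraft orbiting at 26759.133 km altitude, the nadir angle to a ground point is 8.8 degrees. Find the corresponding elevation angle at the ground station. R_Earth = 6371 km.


r = R_E + alt = 33130.1330 km
Law of sines in the satellite / Earth-center / ground-point triangle:
  sin(nadir)/R_E = sin(90 + el)/r  =>  cos(el) = (r/R_E)*sin(nadir)
cos(el) = (33130.1330 / 6371.0000) * sin(8.8 deg) = 0.7955488
el = arccos(0.7955488) = 37.2929 deg
(Earth-central angle = 90 - nadir - el = 43.9071 deg)

37.2929 degrees


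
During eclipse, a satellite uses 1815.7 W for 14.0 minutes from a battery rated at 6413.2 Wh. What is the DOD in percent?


E_used = P * t / 60 = 1815.7 * 14.0 / 60 = 423.6633 Wh
DOD = E_used / E_total * 100 = 423.6633 / 6413.2 * 100
DOD = 6.6061 %

6.6061 %


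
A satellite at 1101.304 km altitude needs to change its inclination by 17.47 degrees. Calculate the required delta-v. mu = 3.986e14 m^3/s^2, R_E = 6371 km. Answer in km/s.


r = 7472.3040 km = 7.472304e+06 m
V = sqrt(mu/r) = 7303.6740 m/s
di = 17.47 deg = 0.304909 rad
dV = 2*V*sin(di/2) = 2*7303.6740*sin(0.1524545)
dV = 2218.3395 m/s = 2.2183 km/s

2.2183 km/s


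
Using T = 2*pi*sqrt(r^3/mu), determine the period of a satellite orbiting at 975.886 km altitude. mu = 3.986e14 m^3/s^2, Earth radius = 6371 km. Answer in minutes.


r = 7346.8860 km = 7.346886e+06 m
T = 2*pi*sqrt(r^3/mu) = 2*pi*sqrt(3.9656091e+20 / 3.986e14)
T = 6267.0935 s = 104.4516 min

104.4516 minutes


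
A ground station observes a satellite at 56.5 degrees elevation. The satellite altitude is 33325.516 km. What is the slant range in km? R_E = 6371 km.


h = 33325.516 km, el = 56.5 deg
d = -R_E*sin(el) + sqrt((R_E*sin(el))^2 + 2*R_E*h + h^2)
d = -6371.0000*sin(0.986111) + sqrt((6371.0000*0.8338858)^2 + 2*6371.0000*33325.516 + 33325.516^2)
d = 34227.7785 km

34227.7785 km


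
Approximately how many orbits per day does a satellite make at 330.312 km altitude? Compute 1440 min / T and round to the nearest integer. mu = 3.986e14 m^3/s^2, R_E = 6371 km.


r = 6.701312e+06 m
T = 2*pi*sqrt(r^3/mu) = 5459.4762 s = 90.9913 min
revs/day = 1440 / 90.9913 = 15.8257
Rounded: 16 revolutions per day

16 revolutions per day


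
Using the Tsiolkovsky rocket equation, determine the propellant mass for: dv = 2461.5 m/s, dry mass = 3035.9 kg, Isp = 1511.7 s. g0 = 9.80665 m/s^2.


ve = Isp * g0 = 1511.7 * 9.80665 = 14824.712805 m/s
mass ratio = exp(dv/ve) = exp(2461.5/14824.712805) = 1.18062070
m_prop = m_dry * (mr - 1) = 3035.9 * (1.18062070 - 1)
m_prop = 548.3464 kg

548.3464 kg


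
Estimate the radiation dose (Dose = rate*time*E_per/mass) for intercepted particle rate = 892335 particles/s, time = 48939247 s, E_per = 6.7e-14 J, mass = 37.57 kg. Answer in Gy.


Total energy deposited = rate * time * E_per
  = 892335 * 48939247 * 6.7e-14 = 2.9259 J
Dose = E_total / mass = 2.9259 / 37.57
Dose = 0.07787872 Gy

0.0779 Gy


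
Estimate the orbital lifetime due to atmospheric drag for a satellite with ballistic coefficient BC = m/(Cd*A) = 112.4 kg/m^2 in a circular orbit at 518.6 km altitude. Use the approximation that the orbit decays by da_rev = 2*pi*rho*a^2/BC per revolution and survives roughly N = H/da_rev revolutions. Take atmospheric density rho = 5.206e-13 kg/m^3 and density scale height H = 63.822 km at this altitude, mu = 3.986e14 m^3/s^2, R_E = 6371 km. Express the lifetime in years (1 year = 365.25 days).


a = R_E + alt = 6889.6000 km = 6.8896e+06 m
da_rev = 2*pi*rho*a^2/BC = 2*pi*5.206e-13*(6.8896e+06)^2/112.4 = 1.381356 m per revolution
N = H/da_rev = 63822.0000 m / 1.381356 m = 46202.4145 revolutions
P = 2*pi*sqrt(a^3/mu) = 5691.1788 s
lifetime = N*P = 46202.4145 * 5691.1788 = 2.629462e+08 s = 3043.3588 days
years = 3043.3588 / 365.25 = 8.3323 years

8.3323 years


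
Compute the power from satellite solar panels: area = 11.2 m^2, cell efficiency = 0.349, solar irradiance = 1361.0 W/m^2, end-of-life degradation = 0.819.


P = area * eta * S * degradation
P = 11.2 * 0.349 * 1361.0 * 0.819
P = 4356.9791 W

4356.9791 W


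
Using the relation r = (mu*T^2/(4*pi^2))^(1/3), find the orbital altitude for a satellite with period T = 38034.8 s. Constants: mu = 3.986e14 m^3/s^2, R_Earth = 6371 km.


T = 38034.8 s
r = (mu*T^2/(4*pi^2))^(1/3) = (3.986e14 * 38034.8^2 / (4*pi^2))^(1/3)
r = 2.4444432e+07 m = 24444.4316 km
alt = r - R_E = 24444.4316 - 6371 = 18073.4316 km

18073.4316 km


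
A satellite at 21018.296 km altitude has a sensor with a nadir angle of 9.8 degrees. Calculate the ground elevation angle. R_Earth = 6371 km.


r = R_E + alt = 27389.2960 km
Law of sines in the satellite / Earth-center / ground-point triangle:
  sin(nadir)/R_E = sin(90 + el)/r  =>  cos(el) = (r/R_E)*sin(nadir)
cos(el) = (27389.2960 / 6371.0000) * sin(9.8 deg) = 0.7317404
el = arccos(0.7317404) = 42.9675 deg
(Earth-central angle = 90 - nadir - el = 37.2325 deg)

42.9675 degrees


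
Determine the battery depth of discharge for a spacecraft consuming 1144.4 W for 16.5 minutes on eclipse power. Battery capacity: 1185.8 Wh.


E_used = P * t / 60 = 1144.4 * 16.5 / 60 = 314.7100 Wh
DOD = E_used / E_total * 100 = 314.7100 / 1185.8 * 100
DOD = 26.5399 %

26.5399 %


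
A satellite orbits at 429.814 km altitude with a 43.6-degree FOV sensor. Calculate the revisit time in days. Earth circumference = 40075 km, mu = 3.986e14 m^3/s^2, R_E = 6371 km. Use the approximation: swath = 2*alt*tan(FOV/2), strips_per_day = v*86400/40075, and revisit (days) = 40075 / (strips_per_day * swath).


swath = 2*429.814*tan(0.3804818) = 343.8267 km
v = sqrt(mu/r) = 7655.7580 m/s = 7.6558 km/s
strips/day = v*86400/40075 = 7.6558*86400/40075 = 16.5055
coverage/day = strips * swath = 16.5055 * 343.8267 = 5675.0275 km
revisit = 40075 / 5675.0275 = 7.0616 days

7.0616 days


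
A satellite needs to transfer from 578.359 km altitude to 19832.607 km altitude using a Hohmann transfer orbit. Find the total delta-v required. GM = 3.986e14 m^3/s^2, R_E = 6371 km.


r1 = 6949.3590 km = 6.949359e+06 m
r2 = 26203.6070 km = 2.6203607e+07 m
dv1 = sqrt(mu/r1)*(sqrt(2*r2/(r1+r2)) - 1) = 1948.5597 m/s
dv2 = sqrt(mu/r2)*(1 - sqrt(2*r1/(r1+r2))) = 1374.9034 m/s
total dv = |dv1| + |dv2| = 1948.5597 + 1374.9034 = 3323.4631 m/s = 3.3235 km/s

3.3235 km/s


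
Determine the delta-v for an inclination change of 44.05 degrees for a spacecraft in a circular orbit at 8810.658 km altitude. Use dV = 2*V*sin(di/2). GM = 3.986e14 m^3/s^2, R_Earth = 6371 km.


r = 15181.6580 km = 1.5181658e+07 m
V = sqrt(mu/r) = 5123.9991 m/s
di = 44.05 deg = 0.7688175 rad
dV = 2*V*sin(di/2) = 2*5123.9991*sin(0.3844088)
dV = 3843.1133 m/s = 3.8431 km/s

3.8431 km/s


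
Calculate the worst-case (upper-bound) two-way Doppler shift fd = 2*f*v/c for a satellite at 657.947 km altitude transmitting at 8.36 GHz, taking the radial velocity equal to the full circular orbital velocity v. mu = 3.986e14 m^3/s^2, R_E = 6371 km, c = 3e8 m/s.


r = 7.028947e+06 m
v = sqrt(mu/r) = 7530.4948 m/s (worst-case radial velocity)
f = 8.36 GHz = 8.36e+09 Hz
fd = 2*f*v/c = 2*8.36e+09*7530.4948/3.0e+08
fd = 419699.5768 Hz

419699.5768 Hz


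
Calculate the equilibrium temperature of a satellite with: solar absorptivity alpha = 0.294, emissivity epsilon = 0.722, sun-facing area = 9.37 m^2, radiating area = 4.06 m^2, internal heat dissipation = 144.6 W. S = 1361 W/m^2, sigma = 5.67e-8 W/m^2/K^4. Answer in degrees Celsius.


Numerator = alpha*S*A_sun + Q_int = 0.294*1361*9.37 + 144.6 = 3893.8556 W
Denominator = eps*sigma*A_rad = 0.722*5.67e-8*4.06 = 1.6620584e-07 W/K^4
T^4 = 2.342791e+10 K^4
T = 391.2311 K = 118.0811 C

118.0811 degrees Celsius


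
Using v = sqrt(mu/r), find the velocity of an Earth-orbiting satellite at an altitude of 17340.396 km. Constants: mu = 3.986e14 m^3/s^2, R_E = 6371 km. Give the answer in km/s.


r = R_E + alt = 6371.0 + 17340.396 = 23711.3960 km = 2.3711396e+07 m
v = sqrt(mu/r) = sqrt(3.986e14 / 2.3711396e+07) = 4100.0588 m/s = 4.1001 km/s

4.1001 km/s


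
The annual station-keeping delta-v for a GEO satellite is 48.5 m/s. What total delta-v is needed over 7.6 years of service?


dV = rate * years = 48.5 * 7.6
dV = 368.6000 m/s

368.6000 m/s


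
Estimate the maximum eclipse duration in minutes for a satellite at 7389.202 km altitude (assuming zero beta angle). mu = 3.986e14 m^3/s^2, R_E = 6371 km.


r = 13760.2020 km
T = 267.7301 min
Eclipse fraction = arcsin(R_E/r)/pi = arcsin(6371.0000/13760.2020)/pi
= arcsin(0.4630019)/pi = 0.1532277
Eclipse duration = 0.1532277 * 267.7301 = 41.0237 min

41.0237 minutes


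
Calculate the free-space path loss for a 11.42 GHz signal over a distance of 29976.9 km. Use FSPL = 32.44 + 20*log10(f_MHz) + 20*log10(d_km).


f = 11.42 GHz = 11420.0000 MHz
d = 29976.9 km
FSPL = 32.44 + 20*log10(11420.0000) + 20*log10(29976.9)
FSPL = 32.44 + 81.1533 + 89.5357
FSPL = 203.1291 dB

203.1291 dB


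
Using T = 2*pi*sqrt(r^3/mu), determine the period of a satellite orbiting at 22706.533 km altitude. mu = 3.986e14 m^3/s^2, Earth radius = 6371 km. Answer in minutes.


r = 29077.5330 km = 2.9077533e+07 m
T = 2*pi*sqrt(r^3/mu) = 2*pi*sqrt(2.4585139e+22 / 3.986e14)
T = 49345.5004 s = 822.4250 min

822.4250 minutes


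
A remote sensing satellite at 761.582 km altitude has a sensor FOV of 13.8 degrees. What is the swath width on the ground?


FOV = 13.8 deg = 0.2408554 rad
swath = 2 * alt * tan(FOV/2) = 2 * 761.582 * tan(0.1204277)
swath = 2 * 761.582 * 0.1210133
swath = 184.3231 km

184.3231 km


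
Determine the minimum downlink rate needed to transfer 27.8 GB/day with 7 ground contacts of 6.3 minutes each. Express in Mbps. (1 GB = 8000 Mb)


total contact time = 7 * 6.3 * 60 = 2646.0000 s
data = 27.8 GB = 222400.0000 Mb
rate = 222400.0000 / 2646.0000 = 84.0514 Mbps

84.0514 Mbps


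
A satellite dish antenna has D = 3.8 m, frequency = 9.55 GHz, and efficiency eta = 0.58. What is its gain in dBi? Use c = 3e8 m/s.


lambda = c/f = 3e8 / 9.55e+09 = 0.03141361 m
G = eta*(pi*D/lambda)^2 = 0.58*(pi*3.8/0.03141361)^2
G = 83764.3390 (linear)
G = 10*log10(83764.3390) = 49.2306 dBi

49.2306 dBi


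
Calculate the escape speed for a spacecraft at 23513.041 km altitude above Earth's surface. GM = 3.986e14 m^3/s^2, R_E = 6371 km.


r = 6371.0 + 23513.041 = 29884.0410 km = 2.9884041e+07 m
v_esc = sqrt(2*mu/r) = sqrt(2*3.986e14 / 2.9884041e+07)
v_esc = 5164.9246 m/s = 5.1649 km/s

5.1649 km/s


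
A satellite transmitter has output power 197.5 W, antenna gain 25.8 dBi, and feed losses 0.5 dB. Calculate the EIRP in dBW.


Pt = 197.5 W = 22.9557 dBW
EIRP = Pt_dBW + Gt - losses = 22.9557 + 25.8 - 0.5 = 48.2557 dBW

48.2557 dBW


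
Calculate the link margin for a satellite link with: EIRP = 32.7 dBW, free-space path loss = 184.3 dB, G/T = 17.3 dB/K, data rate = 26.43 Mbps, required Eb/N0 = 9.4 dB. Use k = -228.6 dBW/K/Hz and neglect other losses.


C/N0 = EIRP - FSPL + G/T - k = 32.7 - 184.3 + 17.3 - (-228.6)
C/N0 = 94.3000 dB-Hz
R_b = 26.43 Mbps = 2.643e+07 bps -> 10*log10(R_b) = 74.2210 dB-Hz
Eb/N0 = C/N0 - 10*log10(R_b) = 94.3000 - 74.2210 = 20.0790 dB
Margin = Eb/N0 - Eb/N0_req = 20.0790 - 9.4 = 10.6790 dB (link closes)

10.6790 dB


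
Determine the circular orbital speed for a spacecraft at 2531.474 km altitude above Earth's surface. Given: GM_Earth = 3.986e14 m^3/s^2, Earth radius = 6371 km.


r = R_E + alt = 6371.0 + 2531.474 = 8902.4740 km = 8.902474e+06 m
v = sqrt(mu/r) = sqrt(3.986e14 / 8.902474e+06) = 6691.3430 m/s = 6.6913 km/s

6.6913 km/s


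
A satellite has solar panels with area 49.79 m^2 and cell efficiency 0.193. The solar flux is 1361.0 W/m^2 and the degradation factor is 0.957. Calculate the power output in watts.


P = area * eta * S * degradation
P = 49.79 * 0.193 * 1361.0 * 0.957
P = 12516.1137 W

12516.1137 W


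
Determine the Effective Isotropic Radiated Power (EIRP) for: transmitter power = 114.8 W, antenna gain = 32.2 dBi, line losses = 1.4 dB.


Pt = 114.8 W = 20.5994 dBW
EIRP = Pt_dBW + Gt - losses = 20.5994 + 32.2 - 1.4 = 51.3994 dBW

51.3994 dBW


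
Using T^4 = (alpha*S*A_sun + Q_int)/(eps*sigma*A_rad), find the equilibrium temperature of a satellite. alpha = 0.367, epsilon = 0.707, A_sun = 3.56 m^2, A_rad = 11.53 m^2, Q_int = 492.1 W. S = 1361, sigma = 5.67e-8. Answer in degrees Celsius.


Numerator = alpha*S*A_sun + Q_int = 0.367*1361*3.56 + 492.1 = 2270.2737 W
Denominator = eps*sigma*A_rad = 0.707*5.67e-8*11.53 = 4.6220196e-07 W/K^4
T^4 = 4.9118652e+09 K^4
T = 264.7352 K = -8.4148 C

-8.4148 degrees Celsius


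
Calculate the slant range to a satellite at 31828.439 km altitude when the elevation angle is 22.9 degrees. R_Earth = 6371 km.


h = 31828.439 km, el = 22.9 deg
d = -R_E*sin(el) + sqrt((R_E*sin(el))^2 + 2*R_E*h + h^2)
d = -6371.0000*sin(0.3996804) + sqrt((6371.0000*0.389124)^2 + 2*6371.0000*31828.439 + 31828.439^2)
d = 35266.7981 km

35266.7981 km


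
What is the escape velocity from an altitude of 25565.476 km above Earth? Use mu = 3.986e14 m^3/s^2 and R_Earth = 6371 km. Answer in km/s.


r = 6371.0 + 25565.476 = 31936.4760 km = 3.1936476e+07 m
v_esc = sqrt(2*mu/r) = sqrt(2*3.986e14 / 3.1936476e+07)
v_esc = 4996.2038 m/s = 4.9962 km/s

4.9962 km/s


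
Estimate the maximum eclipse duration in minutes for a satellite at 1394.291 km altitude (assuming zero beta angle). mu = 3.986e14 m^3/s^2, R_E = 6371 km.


r = 7765.2910 km
T = 113.5002 min
Eclipse fraction = arcsin(R_E/r)/pi = arcsin(6371.0000/7765.2910)/pi
= arcsin(0.8204458)/pi = 0.3062747
Eclipse duration = 0.3062747 * 113.5002 = 34.7622 min

34.7622 minutes


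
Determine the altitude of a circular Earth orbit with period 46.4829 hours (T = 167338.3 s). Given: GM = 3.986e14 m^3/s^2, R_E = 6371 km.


T = 167338.3 s
r = (mu*T^2/(4*pi^2))^(1/3) = (3.986e14 * 167338.3^2 / (4*pi^2))^(1/3)
r = 6.5633075e+07 m = 65633.0753 km
alt = r - R_E = 65633.0753 - 6371 = 59262.0753 km

59262.0753 km


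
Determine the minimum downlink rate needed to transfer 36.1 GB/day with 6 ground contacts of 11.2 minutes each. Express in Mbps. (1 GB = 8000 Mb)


total contact time = 6 * 11.2 * 60 = 4032.0000 s
data = 36.1 GB = 288800.0000 Mb
rate = 288800.0000 / 4032.0000 = 71.6270 Mbps

71.6270 Mbps


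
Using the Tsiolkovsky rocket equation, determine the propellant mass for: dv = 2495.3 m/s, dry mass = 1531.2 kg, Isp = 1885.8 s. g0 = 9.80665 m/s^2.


ve = Isp * g0 = 1885.8 * 9.80665 = 18493.380570 m/s
mass ratio = exp(dv/ve) = exp(2495.3/18493.380570) = 1.14445594
m_prop = m_dry * (mr - 1) = 1531.2 * (1.14445594 - 1)
m_prop = 221.1909 kg

221.1909 kg


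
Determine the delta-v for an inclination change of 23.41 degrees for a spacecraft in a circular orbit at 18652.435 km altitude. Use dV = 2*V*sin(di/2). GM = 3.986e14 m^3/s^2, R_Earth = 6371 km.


r = 25023.4350 km = 2.5023435e+07 m
V = sqrt(mu/r) = 3991.1237 m/s
di = 23.41 deg = 0.4085816 rad
dV = 2*V*sin(di/2) = 2*3991.1237*sin(0.2042908)
dV = 1619.3804 m/s = 1.6194 km/s

1.6194 km/s


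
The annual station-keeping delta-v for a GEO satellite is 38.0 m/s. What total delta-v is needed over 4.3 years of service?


dV = rate * years = 38.0 * 4.3
dV = 163.4000 m/s

163.4000 m/s


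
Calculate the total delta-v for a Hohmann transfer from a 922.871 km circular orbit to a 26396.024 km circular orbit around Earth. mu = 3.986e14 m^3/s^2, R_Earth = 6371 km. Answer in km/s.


r1 = 7293.8710 km = 7.293871e+06 m
r2 = 32767.0240 km = 3.2767024e+07 m
dv1 = sqrt(mu/r1)*(sqrt(2*r2/(r1+r2)) - 1) = 2062.5565 m/s
dv2 = sqrt(mu/r2)*(1 - sqrt(2*r1/(r1+r2))) = 1383.1193 m/s
total dv = |dv1| + |dv2| = 2062.5565 + 1383.1193 = 3445.6758 m/s = 3.4457 km/s

3.4457 km/s


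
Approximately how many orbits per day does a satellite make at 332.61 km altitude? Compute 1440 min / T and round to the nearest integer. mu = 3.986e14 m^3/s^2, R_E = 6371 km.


r = 6.70361e+06 m
T = 2*pi*sqrt(r^3/mu) = 5462.2847 s = 91.0381 min
revs/day = 1440 / 91.0381 = 15.8176
Rounded: 16 revolutions per day

16 revolutions per day


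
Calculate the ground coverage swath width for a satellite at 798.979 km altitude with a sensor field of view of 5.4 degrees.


FOV = 5.4 deg = 0.09424778 rad
swath = 2 * alt * tan(FOV/2) = 2 * 798.979 * tan(0.04712389)
swath = 2 * 798.979 * 0.0471588
swath = 75.3578 km

75.3578 km


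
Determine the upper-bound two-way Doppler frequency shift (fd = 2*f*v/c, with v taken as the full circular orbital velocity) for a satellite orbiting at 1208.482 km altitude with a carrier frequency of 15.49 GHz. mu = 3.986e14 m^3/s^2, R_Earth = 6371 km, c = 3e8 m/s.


r = 7.579482e+06 m
v = sqrt(mu/r) = 7251.8512 m/s (worst-case radial velocity)
f = 15.49 GHz = 1.549e+10 Hz
fd = 2*f*v/c = 2*1.549e+10*7251.8512/3.0e+08
fd = 748874.5005 Hz

748874.5005 Hz


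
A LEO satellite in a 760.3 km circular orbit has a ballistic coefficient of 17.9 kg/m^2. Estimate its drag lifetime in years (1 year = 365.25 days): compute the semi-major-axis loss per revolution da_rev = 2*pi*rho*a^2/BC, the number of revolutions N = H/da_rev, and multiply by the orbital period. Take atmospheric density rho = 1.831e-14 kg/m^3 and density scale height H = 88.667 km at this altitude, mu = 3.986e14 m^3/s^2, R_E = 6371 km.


a = R_E + alt = 7131.3000 km = 7.1313e+06 m
da_rev = 2*pi*rho*a^2/BC = 2*pi*1.831e-14*(7.1313e+06)^2/17.9 = 0.32685309 m per revolution
N = H/da_rev = 88667.0000 m / 0.32685309 m = 271274.7797 revolutions
P = 2*pi*sqrt(a^3/mu) = 5993.2760 s
lifetime = N*P = 271274.7797 * 5993.2760 = 1.6258246e+09 s = 18817.4148 days
years = 18817.4148 / 365.25 = 51.5193 years

51.5193 years


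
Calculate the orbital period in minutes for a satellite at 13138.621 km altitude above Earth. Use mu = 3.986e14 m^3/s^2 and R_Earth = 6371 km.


r = 19509.6210 km = 1.9509621e+07 m
T = 2*pi*sqrt(r^3/mu) = 2*pi*sqrt(7.4258556e+21 / 3.986e14)
T = 27119.6744 s = 451.9946 min

451.9946 minutes


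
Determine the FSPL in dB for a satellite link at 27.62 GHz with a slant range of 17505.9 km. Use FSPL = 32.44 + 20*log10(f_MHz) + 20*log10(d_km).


f = 27.62 GHz = 27620.0000 MHz
d = 17505.9 km
FSPL = 32.44 + 20*log10(27620.0000) + 20*log10(17505.9)
FSPL = 32.44 + 88.8245 + 84.8637
FSPL = 206.1282 dB

206.1282 dB


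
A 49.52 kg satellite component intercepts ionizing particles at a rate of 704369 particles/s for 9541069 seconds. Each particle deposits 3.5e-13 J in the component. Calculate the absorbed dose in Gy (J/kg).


Total energy deposited = rate * time * E_per
  = 704369 * 9541069 * 3.5e-13 = 2.3522 J
Dose = E_total / mass = 2.3522 / 49.52
Dose = 0.04749902 Gy

0.0475 Gy


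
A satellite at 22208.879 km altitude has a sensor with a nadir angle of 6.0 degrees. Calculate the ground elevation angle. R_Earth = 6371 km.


r = R_E + alt = 28579.8790 km
Law of sines in the satellite / Earth-center / ground-point triangle:
  sin(nadir)/R_E = sin(90 + el)/r  =>  cos(el) = (r/R_E)*sin(nadir)
cos(el) = (28579.8790 / 6371.0000) * sin(6.0 deg) = 0.4689077
el = arccos(0.4689077) = 62.0366 deg
(Earth-central angle = 90 - nadir - el = 21.9634 deg)

62.0366 degrees


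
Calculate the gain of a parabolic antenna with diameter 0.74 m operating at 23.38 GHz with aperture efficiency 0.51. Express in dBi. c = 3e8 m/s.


lambda = c/f = 3e8 / 2.338e+10 = 0.01283148 m
G = eta*(pi*D/lambda)^2 = 0.51*(pi*0.74/0.01283148)^2
G = 16740.9410 (linear)
G = 10*log10(16740.9410) = 42.2378 dBi

42.2378 dBi


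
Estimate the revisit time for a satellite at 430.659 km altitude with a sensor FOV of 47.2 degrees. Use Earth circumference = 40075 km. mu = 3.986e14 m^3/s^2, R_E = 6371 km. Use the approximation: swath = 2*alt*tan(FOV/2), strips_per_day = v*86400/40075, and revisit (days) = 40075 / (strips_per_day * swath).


swath = 2*430.659*tan(0.4118977) = 376.3006 km
v = sqrt(mu/r) = 7655.2825 m/s = 7.6553 km/s
strips/day = v*86400/40075 = 7.6553*86400/40075 = 16.5045
coverage/day = strips * swath = 16.5045 * 376.3006 = 6210.6395 km
revisit = 40075 / 6210.6395 = 6.4526 days

6.4526 days


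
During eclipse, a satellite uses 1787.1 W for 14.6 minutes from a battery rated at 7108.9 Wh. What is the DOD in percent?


E_used = P * t / 60 = 1787.1 * 14.6 / 60 = 434.8610 Wh
DOD = E_used / E_total * 100 = 434.8610 / 7108.9 * 100
DOD = 6.1171 %

6.1171 %


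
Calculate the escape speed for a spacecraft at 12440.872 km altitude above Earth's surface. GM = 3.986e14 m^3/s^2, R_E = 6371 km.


r = 6371.0 + 12440.872 = 18811.8720 km = 1.8811872e+07 m
v_esc = sqrt(2*mu/r) = sqrt(2*3.986e14 / 1.8811872e+07)
v_esc = 6509.7999 m/s = 6.5098 km/s

6.5098 km/s


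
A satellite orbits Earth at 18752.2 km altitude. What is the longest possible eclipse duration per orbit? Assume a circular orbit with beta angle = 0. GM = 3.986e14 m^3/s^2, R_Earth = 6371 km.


r = 25123.2000 km
T = 660.4994 min
Eclipse fraction = arcsin(R_E/r)/pi = arcsin(6371.0000/25123.2000)/pi
= arcsin(0.2535903)/pi = 0.0816115
Eclipse duration = 0.0816115 * 660.4994 = 53.9043 min

53.9043 minutes


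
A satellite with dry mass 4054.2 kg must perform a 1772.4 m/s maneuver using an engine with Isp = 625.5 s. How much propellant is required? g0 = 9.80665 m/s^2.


ve = Isp * g0 = 625.5 * 9.80665 = 6134.059575 m/s
mass ratio = exp(dv/ve) = exp(1772.4/6134.059575) = 1.33501703
m_prop = m_dry * (mr - 1) = 4054.2 * (1.33501703 - 1)
m_prop = 1358.2260 kg

1358.2260 kg


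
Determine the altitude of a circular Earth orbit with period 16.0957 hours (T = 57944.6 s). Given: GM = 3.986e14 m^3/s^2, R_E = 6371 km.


T = 57944.6 s
r = (mu*T^2/(4*pi^2))^(1/3) = (3.986e14 * 57944.6^2 / (4*pi^2))^(1/3)
r = 3.236442e+07 m = 32364.4203 km
alt = r - R_E = 32364.4203 - 6371 = 25993.4203 km

25993.4203 km


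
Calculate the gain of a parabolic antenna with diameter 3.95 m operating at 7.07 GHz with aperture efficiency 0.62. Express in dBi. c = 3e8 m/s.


lambda = c/f = 3e8 / 7.07e+09 = 0.04243281 m
G = eta*(pi*D/lambda)^2 = 0.62*(pi*3.95/0.04243281)^2
G = 53025.1547 (linear)
G = 10*log10(53025.1547) = 47.2448 dBi

47.2448 dBi


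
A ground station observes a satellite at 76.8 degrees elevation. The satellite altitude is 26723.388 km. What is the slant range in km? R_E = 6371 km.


h = 26723.388 km, el = 76.8 deg
d = -R_E*sin(el) + sqrt((R_E*sin(el))^2 + 2*R_E*h + h^2)
d = -6371.0000*sin(1.3404) + sqrt((6371.0000*0.9735789)^2 + 2*6371.0000*26723.388 + 26723.388^2)
d = 26859.7245 km

26859.7245 km


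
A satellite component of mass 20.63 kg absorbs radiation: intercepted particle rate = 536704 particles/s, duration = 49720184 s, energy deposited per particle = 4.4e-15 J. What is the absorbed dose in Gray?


Total energy deposited = rate * time * E_per
  = 536704 * 49720184 * 4.4e-15 = 0.1174141 J
Dose = E_total / mass = 0.1174141 / 20.63
Dose = 0.005691425 Gy

0.0057 Gy


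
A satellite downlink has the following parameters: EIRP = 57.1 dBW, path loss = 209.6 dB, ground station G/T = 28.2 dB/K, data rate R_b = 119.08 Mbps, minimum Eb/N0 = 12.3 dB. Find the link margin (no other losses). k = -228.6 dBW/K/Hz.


C/N0 = EIRP - FSPL + G/T - k = 57.1 - 209.6 + 28.2 - (-228.6)
C/N0 = 104.3000 dB-Hz
R_b = 119.08 Mbps = 1.1908e+08 bps -> 10*log10(R_b) = 80.7584 dB-Hz
Eb/N0 = C/N0 - 10*log10(R_b) = 104.3000 - 80.7584 = 23.5416 dB
Margin = Eb/N0 - Eb/N0_req = 23.5416 - 12.3 = 11.2416 dB (link closes)

11.2416 dB


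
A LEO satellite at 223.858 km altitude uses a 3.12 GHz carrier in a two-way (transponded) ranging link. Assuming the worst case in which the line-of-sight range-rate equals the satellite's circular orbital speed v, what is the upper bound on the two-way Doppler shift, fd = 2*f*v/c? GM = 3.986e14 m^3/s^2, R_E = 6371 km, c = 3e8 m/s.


r = 6.594858e+06 m
v = sqrt(mu/r) = 7774.3828 m/s (worst-case radial velocity)
f = 3.12 GHz = 3.12e+09 Hz
fd = 2*f*v/c = 2*3.12e+09*7774.3828/3.0e+08
fd = 161707.1629 Hz

161707.1629 Hz


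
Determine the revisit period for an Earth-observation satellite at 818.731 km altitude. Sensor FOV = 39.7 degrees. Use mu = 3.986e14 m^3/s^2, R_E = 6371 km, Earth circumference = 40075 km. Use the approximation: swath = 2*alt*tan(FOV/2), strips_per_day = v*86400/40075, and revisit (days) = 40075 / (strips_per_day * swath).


swath = 2*818.731*tan(0.3464479) = 591.1373 km
v = sqrt(mu/r) = 7445.8165 m/s = 7.4458 km/s
strips/day = v*86400/40075 = 7.4458*86400/40075 = 16.0529
coverage/day = strips * swath = 16.0529 * 591.1373 = 9489.4465 km
revisit = 40075 / 9489.4465 = 4.2231 days

4.2231 days


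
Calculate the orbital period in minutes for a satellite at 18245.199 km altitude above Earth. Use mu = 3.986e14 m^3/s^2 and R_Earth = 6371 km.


r = 24616.1990 km = 2.4616199e+07 m
T = 2*pi*sqrt(r^3/mu) = 2*pi*sqrt(1.4916364e+22 / 3.986e14)
T = 38436.4007 s = 640.6067 min

640.6067 minutes


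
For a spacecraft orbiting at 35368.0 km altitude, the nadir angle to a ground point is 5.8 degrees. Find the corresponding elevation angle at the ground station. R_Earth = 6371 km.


r = R_E + alt = 41739.0000 km
Law of sines in the satellite / Earth-center / ground-point triangle:
  sin(nadir)/R_E = sin(90 + el)/r  =>  cos(el) = (r/R_E)*sin(nadir)
cos(el) = (41739.0000 / 6371.0000) * sin(5.8 deg) = 0.6620607
el = arccos(0.6620607) = 48.5428 deg
(Earth-central angle = 90 - nadir - el = 35.6572 deg)

48.5428 degrees


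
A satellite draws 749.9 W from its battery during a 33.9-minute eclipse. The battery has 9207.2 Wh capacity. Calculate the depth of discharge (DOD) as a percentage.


E_used = P * t / 60 = 749.9 * 33.9 / 60 = 423.6935 Wh
DOD = E_used / E_total * 100 = 423.6935 / 9207.2 * 100
DOD = 4.6018 %

4.6018 %


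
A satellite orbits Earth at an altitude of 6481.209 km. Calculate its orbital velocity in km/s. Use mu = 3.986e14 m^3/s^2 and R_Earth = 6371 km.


r = R_E + alt = 6371.0 + 6481.209 = 12852.2090 km = 1.2852209e+07 m
v = sqrt(mu/r) = sqrt(3.986e14 / 1.2852209e+07) = 5569.0326 m/s = 5.5690 km/s

5.5690 km/s


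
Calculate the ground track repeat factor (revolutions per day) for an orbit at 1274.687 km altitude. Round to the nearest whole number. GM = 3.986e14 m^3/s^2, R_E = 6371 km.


r = 7.645687e+06 m
T = 2*pi*sqrt(r^3/mu) = 6653.2829 s = 110.8880 min
revs/day = 1440 / 110.8880 = 12.9861
Rounded: 13 revolutions per day

13 revolutions per day


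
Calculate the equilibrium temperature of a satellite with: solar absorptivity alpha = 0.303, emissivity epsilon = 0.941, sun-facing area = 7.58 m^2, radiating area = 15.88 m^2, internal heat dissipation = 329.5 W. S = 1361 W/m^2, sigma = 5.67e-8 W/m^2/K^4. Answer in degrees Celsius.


Numerator = alpha*S*A_sun + Q_int = 0.303*1361*7.58 + 329.5 = 3455.3631 W
Denominator = eps*sigma*A_rad = 0.941*5.67e-8*15.88 = 8.4727264e-07 W/K^4
T^4 = 4.0782187e+09 K^4
T = 252.7072 K = -20.4428 C

-20.4428 degrees Celsius


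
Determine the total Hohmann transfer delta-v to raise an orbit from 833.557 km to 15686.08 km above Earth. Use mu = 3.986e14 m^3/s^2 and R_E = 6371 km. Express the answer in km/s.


r1 = 7204.5570 km = 7.204557e+06 m
r2 = 22057.0800 km = 2.205708e+07 m
dv1 = sqrt(mu/r1)*(sqrt(2*r2/(r1+r2)) - 1) = 1694.6647 m/s
dv2 = sqrt(mu/r2)*(1 - sqrt(2*r1/(r1+r2))) = 1267.9610 m/s
total dv = |dv1| + |dv2| = 1694.6647 + 1267.9610 = 2962.6256 m/s = 2.9626 km/s

2.9626 km/s


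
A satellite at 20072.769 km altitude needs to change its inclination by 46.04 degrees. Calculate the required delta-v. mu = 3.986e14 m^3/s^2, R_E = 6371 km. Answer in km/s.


r = 26443.7690 km = 2.6443769e+07 m
V = sqrt(mu/r) = 3882.4598 m/s
di = 46.04 deg = 0.8035496 rad
dV = 2*V*sin(di/2) = 2*3882.4598*sin(0.4017748)
dV = 3036.4906 m/s = 3.0365 km/s

3.0365 km/s


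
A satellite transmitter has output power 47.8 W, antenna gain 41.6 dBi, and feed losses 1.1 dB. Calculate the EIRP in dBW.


Pt = 47.8 W = 16.7943 dBW
EIRP = Pt_dBW + Gt - losses = 16.7943 + 41.6 - 1.1 = 57.2943 dBW

57.2943 dBW


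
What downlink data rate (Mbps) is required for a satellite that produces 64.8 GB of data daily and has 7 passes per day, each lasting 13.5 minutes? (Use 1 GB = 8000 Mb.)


total contact time = 7 * 13.5 * 60 = 5670.0000 s
data = 64.8 GB = 518400.0000 Mb
rate = 518400.0000 / 5670.0000 = 91.4286 Mbps

91.4286 Mbps


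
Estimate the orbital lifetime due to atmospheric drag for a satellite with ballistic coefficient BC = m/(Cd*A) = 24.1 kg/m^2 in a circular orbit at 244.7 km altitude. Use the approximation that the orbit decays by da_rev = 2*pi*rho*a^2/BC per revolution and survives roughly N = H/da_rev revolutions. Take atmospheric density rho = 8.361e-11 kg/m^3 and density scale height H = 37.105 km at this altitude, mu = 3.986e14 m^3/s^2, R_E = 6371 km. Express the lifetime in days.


a = R_E + alt = 6615.7000 km = 6.6157e+06 m
da_rev = 2*pi*rho*a^2/BC = 2*pi*8.361e-11*(6.6157e+06)^2/24.1 = 954.053338 m per revolution
N = H/da_rev = 37105.0000 m / 954.053338 m = 38.8920 revolutions
P = 2*pi*sqrt(a^3/mu) = 5355.1905 s
lifetime = N*P = 38.8920 * 5355.1905 = 208273.8314 s = 2.4106 days

2.4106 days


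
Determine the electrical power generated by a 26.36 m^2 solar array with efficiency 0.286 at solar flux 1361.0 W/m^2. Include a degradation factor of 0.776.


P = area * eta * S * degradation
P = 26.36 * 0.286 * 1361.0 * 0.776
P = 7962.1671 W

7962.1671 W


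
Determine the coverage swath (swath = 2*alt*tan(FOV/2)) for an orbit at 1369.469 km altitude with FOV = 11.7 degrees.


FOV = 11.7 deg = 0.2042035 rad
swath = 2 * alt * tan(FOV/2) = 2 * 1369.469 * tan(0.1021018)
swath = 2 * 1369.469 * 0.102458
swath = 280.6262 km

280.6262 km


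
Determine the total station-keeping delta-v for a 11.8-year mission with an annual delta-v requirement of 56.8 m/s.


dV = rate * years = 56.8 * 11.8
dV = 670.2400 m/s

670.2400 m/s


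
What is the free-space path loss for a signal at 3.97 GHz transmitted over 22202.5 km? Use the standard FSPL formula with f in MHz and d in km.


f = 3.97 GHz = 3970.0000 MHz
d = 22202.5 km
FSPL = 32.44 + 20*log10(3970.0000) + 20*log10(22202.5)
FSPL = 32.44 + 71.9758 + 86.9280
FSPL = 191.3438 dB

191.3438 dB


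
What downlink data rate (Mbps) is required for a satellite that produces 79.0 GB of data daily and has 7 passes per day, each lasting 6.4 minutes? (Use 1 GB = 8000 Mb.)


total contact time = 7 * 6.4 * 60 = 2688.0000 s
data = 79.0 GB = 632000.0000 Mb
rate = 632000.0000 / 2688.0000 = 235.1190 Mbps

235.1190 Mbps


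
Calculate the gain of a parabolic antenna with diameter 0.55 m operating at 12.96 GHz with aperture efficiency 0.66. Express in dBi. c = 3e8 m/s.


lambda = c/f = 3e8 / 1.296e+10 = 0.02314815 m
G = eta*(pi*D/lambda)^2 = 0.66*(pi*0.55/0.02314815)^2
G = 3677.3634 (linear)
G = 10*log10(3677.3634) = 35.6554 dBi

35.6554 dBi


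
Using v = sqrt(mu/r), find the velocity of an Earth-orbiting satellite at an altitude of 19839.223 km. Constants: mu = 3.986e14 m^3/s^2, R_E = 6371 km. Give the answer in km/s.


r = R_E + alt = 6371.0 + 19839.223 = 26210.2230 km = 2.6210223e+07 m
v = sqrt(mu/r) = sqrt(3.986e14 / 2.6210223e+07) = 3899.7188 m/s = 3.8997 km/s

3.8997 km/s


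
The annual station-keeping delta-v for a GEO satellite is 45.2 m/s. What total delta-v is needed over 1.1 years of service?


dV = rate * years = 45.2 * 1.1
dV = 49.7200 m/s

49.7200 m/s


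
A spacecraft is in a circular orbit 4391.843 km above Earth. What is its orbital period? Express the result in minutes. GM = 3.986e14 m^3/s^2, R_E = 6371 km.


r = 10762.8430 km = 1.0762843e+07 m
T = 2*pi*sqrt(r^3/mu) = 2*pi*sqrt(1.2467547e+21 / 3.986e14)
T = 11112.2430 s = 185.2040 min

185.2040 minutes


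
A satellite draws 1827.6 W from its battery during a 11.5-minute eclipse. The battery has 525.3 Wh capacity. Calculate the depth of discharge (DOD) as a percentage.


E_used = P * t / 60 = 1827.6 * 11.5 / 60 = 350.2900 Wh
DOD = E_used / E_total * 100 = 350.2900 / 525.3 * 100
DOD = 66.6838 %

66.6838 %
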